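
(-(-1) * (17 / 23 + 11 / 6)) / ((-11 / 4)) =-710 / 759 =-0.94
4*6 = 24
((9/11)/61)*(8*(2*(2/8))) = 36/671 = 0.05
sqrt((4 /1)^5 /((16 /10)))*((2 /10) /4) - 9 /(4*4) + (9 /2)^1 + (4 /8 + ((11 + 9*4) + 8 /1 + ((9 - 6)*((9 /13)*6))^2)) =2*sqrt(10) /5 + 580623 /2704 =215.99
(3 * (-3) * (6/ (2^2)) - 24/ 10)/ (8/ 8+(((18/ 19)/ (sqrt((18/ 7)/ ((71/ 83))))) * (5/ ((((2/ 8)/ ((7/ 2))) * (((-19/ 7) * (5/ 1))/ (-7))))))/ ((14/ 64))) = 1719846237/ 879685845730 - 270004896 * sqrt(82502)/ 439842922865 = -0.17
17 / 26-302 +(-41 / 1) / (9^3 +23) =-2946493 / 9776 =-301.40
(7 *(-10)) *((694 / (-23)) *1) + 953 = 70499 / 23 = 3065.17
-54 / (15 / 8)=-144 / 5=-28.80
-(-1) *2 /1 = 2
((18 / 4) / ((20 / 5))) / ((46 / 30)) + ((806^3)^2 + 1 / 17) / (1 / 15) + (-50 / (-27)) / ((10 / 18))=38591308919778422193005 / 9384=4112458324784571844.95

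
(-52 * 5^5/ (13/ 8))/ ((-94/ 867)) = 43350000/ 47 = 922340.43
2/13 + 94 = 1224/13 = 94.15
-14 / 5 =-2.80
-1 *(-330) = 330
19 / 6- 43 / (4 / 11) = -1381 / 12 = -115.08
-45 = -45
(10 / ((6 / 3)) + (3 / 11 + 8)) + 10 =256 / 11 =23.27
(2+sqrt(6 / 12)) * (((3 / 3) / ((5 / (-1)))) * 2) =-4 / 5 - sqrt(2) / 5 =-1.08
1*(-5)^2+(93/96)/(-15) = 11969/480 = 24.94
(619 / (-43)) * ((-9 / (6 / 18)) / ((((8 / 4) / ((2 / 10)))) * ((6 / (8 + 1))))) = 50139 / 860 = 58.30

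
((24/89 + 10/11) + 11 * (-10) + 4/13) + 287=2271597/12727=178.49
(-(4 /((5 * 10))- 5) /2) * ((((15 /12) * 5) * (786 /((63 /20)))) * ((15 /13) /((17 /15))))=6042375 /1547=3905.87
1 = 1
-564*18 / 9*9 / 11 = -10152 / 11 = -922.91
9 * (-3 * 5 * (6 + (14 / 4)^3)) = -52785 / 8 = -6598.12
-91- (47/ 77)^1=-7054/ 77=-91.61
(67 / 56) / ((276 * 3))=67 / 46368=0.00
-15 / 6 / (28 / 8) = -0.71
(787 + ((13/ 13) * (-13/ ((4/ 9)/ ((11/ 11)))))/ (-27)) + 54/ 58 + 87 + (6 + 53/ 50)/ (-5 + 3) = 3795307/ 4350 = 872.48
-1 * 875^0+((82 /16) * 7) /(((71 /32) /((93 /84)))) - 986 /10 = -29003 /355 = -81.70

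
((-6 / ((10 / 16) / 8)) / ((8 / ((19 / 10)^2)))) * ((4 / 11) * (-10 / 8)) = 4332 / 275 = 15.75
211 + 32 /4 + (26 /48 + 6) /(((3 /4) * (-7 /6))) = 4442 /21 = 211.52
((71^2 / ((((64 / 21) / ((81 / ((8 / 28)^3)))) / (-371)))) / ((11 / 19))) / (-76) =48435791.75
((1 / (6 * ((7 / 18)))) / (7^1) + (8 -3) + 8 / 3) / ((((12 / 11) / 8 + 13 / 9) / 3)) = 14.67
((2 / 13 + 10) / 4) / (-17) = -33 / 221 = -0.15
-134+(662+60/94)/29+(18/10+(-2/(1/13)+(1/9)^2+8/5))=-73825414/552015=-133.74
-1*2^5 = -32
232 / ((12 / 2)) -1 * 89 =-151 / 3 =-50.33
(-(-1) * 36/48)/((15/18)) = 9/10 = 0.90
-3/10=-0.30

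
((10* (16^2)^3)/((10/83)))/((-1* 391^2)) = -1392508928/152881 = -9108.45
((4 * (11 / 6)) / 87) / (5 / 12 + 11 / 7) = 616 / 14529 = 0.04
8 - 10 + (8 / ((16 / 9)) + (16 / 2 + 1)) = 11.50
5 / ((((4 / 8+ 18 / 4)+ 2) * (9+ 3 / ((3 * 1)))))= 1 / 14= 0.07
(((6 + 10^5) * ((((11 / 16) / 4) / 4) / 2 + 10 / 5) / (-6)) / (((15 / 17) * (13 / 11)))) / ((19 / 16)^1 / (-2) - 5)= 215062903 / 37232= 5776.29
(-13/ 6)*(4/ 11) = -26/ 33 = -0.79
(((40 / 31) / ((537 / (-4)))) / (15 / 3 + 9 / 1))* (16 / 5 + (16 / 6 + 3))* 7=-2128 / 49941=-0.04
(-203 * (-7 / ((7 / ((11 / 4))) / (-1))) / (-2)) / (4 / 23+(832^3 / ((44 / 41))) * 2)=564949 / 2172409348448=0.00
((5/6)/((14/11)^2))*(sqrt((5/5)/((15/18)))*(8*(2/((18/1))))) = 121*sqrt(30)/1323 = 0.50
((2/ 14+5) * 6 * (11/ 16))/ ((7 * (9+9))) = 33/ 196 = 0.17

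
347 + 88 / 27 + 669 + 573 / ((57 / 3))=538351 / 513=1049.42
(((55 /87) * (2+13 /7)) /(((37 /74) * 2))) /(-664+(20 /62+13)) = -15345 /4094713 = -0.00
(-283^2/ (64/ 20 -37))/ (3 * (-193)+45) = -400445/ 90246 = -4.44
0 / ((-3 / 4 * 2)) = 0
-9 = -9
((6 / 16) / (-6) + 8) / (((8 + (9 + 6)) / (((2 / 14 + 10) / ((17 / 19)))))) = 171323 / 43792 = 3.91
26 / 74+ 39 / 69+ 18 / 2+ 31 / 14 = 144527 / 11914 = 12.13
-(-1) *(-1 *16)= -16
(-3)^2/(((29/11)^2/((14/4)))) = 7623/1682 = 4.53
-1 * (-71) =71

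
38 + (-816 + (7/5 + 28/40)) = -7759/10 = -775.90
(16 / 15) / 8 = 2 / 15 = 0.13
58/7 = 8.29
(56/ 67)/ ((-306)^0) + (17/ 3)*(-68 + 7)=-69311/ 201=-344.83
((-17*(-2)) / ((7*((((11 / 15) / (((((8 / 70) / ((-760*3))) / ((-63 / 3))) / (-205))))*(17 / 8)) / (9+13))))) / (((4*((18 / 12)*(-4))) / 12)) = 0.00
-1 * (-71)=71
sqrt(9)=3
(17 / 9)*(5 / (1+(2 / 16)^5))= 2785280 / 294921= 9.44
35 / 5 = 7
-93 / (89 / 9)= -837 / 89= -9.40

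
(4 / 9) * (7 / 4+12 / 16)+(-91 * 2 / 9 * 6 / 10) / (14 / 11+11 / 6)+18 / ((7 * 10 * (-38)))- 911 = -2242333031 / 2453850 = -913.80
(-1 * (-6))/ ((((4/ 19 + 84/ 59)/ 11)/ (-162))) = -2996433/ 458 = -6542.43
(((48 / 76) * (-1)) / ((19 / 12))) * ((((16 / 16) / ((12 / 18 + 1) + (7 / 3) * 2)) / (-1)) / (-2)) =-216 / 6859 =-0.03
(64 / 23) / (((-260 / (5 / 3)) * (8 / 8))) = -16 / 897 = -0.02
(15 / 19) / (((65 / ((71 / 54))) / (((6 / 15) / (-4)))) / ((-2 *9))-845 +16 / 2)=-0.00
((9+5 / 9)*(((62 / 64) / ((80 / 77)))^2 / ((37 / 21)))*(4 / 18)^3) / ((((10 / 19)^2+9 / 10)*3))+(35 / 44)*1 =53784405191657 / 66391592509440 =0.81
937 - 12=925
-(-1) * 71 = 71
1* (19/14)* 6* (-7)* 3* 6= -1026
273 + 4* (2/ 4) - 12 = 263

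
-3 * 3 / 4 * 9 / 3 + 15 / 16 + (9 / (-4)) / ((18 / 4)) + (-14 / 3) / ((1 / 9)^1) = -773 / 16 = -48.31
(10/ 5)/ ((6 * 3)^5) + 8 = 7558273/ 944784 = 8.00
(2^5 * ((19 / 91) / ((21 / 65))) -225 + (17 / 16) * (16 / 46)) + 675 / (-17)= -28009237 / 114954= -243.66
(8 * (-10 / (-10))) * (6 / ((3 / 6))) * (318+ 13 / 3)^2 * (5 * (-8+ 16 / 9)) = -310311016.30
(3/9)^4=1/81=0.01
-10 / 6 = -5 / 3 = -1.67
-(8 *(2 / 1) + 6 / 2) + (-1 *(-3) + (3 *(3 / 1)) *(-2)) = -34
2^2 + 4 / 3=16 / 3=5.33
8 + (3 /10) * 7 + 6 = 161 /10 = 16.10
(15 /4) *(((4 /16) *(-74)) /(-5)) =111 /8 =13.88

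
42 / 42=1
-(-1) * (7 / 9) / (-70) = -1 / 90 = -0.01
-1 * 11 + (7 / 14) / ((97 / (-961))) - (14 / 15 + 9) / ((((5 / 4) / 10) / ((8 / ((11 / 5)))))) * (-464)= 858290441 / 6402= 134065.99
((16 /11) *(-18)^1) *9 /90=-144 /55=-2.62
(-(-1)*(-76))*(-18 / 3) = 456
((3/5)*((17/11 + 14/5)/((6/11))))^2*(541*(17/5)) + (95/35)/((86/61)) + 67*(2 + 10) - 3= 161148899187/3762500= 42830.27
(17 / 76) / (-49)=-17 / 3724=-0.00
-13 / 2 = -6.50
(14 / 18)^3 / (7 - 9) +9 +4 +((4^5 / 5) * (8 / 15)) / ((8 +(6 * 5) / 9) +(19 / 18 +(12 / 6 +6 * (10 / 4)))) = 317794091 / 19282050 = 16.48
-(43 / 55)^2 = -1849 / 3025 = -0.61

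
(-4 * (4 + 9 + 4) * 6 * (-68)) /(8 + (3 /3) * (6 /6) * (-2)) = 4624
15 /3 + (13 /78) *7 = 37 /6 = 6.17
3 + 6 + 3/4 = 39/4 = 9.75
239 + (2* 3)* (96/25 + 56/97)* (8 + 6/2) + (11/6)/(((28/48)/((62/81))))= 732791189/1374975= 532.95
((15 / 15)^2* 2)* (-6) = -12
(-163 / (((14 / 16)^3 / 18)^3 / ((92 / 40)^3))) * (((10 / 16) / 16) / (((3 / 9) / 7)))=-4547993221988352 / 144120025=-31556983.30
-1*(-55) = 55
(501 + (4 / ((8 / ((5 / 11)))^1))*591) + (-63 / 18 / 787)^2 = 17313841565 / 27252236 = 635.32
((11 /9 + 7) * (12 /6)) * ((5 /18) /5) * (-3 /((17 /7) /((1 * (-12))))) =2072 /153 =13.54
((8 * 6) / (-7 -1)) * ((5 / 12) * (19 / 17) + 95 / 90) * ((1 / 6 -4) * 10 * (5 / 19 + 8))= 884695 / 306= 2891.16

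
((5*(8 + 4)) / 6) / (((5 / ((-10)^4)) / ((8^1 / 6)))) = 80000 / 3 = 26666.67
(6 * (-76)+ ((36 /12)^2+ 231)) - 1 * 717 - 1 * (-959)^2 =-920614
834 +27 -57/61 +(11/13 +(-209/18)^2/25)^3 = 78551185436462945797/71222128497000000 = 1102.90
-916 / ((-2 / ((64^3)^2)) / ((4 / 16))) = 7868380086272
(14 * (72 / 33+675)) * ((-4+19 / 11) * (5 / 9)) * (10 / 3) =-43452500 / 1089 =-39901.29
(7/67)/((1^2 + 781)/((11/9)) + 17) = 77/484075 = 0.00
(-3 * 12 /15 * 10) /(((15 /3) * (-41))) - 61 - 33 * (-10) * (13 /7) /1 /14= -171844 /10045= -17.11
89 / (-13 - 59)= -89 / 72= -1.24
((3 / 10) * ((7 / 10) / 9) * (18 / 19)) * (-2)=-21 / 475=-0.04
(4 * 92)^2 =135424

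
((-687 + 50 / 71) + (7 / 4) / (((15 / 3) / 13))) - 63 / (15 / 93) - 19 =-1549711 / 1420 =-1091.35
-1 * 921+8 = -913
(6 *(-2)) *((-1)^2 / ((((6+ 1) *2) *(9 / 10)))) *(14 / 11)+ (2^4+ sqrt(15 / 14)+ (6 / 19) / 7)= sqrt(210) / 14+ 65102 / 4389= 15.87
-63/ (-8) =63/ 8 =7.88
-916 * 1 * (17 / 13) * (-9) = 140148 / 13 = 10780.62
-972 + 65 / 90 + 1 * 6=-17375 / 18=-965.28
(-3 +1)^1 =-2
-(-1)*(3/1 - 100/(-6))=59/3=19.67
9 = 9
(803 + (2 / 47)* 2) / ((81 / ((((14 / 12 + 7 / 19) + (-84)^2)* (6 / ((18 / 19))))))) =30368079455 / 68526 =443161.42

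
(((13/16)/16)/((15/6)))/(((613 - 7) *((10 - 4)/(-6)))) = -13/387840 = -0.00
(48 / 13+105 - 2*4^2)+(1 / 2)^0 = 1010 / 13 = 77.69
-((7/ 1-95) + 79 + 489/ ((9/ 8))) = -1277/ 3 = -425.67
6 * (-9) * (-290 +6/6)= 15606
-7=-7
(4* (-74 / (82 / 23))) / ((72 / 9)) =-851 / 82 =-10.38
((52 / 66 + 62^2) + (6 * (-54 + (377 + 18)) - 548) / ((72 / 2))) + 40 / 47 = 36174749 / 9306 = 3887.25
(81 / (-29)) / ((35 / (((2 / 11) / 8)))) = -81 / 44660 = -0.00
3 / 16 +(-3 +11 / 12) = -1.90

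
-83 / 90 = -0.92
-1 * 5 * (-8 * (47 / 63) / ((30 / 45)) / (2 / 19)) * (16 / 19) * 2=15040 / 21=716.19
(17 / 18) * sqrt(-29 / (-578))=sqrt(58) / 36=0.21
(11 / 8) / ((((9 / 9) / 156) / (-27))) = -11583 / 2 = -5791.50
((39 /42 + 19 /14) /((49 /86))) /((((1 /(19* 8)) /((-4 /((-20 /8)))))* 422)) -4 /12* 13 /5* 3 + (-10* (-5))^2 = 904558259 /361865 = 2499.71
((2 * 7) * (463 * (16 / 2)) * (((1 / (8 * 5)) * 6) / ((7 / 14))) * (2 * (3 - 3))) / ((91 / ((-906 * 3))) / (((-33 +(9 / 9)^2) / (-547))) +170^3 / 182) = 0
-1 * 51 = -51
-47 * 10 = -470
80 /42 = 40 /21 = 1.90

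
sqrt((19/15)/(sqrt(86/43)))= 2^(3/4) * sqrt(285)/30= 0.95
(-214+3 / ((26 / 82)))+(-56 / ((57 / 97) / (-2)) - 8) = -16259 / 741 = -21.94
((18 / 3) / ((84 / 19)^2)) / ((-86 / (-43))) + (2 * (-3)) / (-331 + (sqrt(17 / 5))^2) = 1751 / 10192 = 0.17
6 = 6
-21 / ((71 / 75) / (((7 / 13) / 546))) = -525 / 23998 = -0.02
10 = 10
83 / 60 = 1.38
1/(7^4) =0.00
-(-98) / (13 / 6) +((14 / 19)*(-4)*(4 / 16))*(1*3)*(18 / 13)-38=1030 / 247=4.17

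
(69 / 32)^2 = 4761 / 1024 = 4.65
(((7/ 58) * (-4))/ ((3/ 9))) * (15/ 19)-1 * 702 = -387432/ 551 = -703.14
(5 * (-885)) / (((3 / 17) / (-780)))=19558500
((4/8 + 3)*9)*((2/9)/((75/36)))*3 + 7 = 17.08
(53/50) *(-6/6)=-53/50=-1.06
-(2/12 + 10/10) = -7/6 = -1.17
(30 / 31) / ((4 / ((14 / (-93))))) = -35 / 961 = -0.04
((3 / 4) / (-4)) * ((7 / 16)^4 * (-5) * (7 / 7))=36015 / 1048576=0.03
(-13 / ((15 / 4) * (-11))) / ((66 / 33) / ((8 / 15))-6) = -208 / 1485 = -0.14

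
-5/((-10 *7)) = 1/14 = 0.07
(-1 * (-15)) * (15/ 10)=45/ 2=22.50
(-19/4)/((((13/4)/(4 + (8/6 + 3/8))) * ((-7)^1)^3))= 2603/107016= 0.02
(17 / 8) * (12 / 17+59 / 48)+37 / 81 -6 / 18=43913 / 10368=4.24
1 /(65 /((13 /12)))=1 /60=0.02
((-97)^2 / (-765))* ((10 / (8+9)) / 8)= -9409 / 10404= -0.90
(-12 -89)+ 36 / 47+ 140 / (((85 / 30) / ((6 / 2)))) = 38353 / 799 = 48.00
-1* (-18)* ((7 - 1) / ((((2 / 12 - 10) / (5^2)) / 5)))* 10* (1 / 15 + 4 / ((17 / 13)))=-43038000 / 1003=-42909.27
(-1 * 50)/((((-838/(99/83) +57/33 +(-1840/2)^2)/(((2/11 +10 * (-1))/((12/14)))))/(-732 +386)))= -19618200/83724217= -0.23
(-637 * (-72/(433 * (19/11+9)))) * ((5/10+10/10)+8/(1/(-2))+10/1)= -1135134/25547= -44.43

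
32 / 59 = 0.54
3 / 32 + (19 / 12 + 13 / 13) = 257 / 96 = 2.68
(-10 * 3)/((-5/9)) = 54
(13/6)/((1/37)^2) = 2966.17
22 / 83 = 0.27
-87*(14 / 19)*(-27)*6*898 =9325777.26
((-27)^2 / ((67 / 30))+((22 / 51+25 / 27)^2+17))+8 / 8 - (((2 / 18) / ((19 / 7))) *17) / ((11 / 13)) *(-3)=1028803952714 / 2950166043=348.73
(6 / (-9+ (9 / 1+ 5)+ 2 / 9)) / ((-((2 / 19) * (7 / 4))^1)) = -2052 / 329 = -6.24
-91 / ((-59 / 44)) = 4004 / 59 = 67.86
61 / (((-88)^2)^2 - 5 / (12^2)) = 8784 / 8635613179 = 0.00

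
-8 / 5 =-1.60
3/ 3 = 1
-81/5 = -16.20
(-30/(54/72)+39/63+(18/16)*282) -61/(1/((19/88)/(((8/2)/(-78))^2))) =-34965611/7392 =-4730.20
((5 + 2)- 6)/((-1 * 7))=-1/7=-0.14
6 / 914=3 / 457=0.01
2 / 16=1 / 8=0.12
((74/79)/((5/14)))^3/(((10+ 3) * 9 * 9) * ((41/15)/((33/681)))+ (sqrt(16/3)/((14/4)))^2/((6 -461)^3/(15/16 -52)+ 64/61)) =939206031601150627776/3091911357014769346457825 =0.00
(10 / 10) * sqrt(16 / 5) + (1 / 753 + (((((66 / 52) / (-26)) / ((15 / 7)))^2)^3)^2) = 2223311955453421653022690655694578486884513 / 1674153902456426480095278312787968000000000000 + 4 * sqrt(5) / 5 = 1.79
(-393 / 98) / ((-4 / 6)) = 1179 / 196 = 6.02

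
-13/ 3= -4.33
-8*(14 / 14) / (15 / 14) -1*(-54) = 698 / 15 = 46.53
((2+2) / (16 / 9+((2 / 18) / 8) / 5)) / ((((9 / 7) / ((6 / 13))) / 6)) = 4.84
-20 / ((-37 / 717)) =14340 / 37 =387.57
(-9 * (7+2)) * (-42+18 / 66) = 37179 / 11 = 3379.91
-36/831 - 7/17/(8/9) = -19083/37672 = -0.51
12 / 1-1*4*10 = -28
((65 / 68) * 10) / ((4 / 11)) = 3575 / 136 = 26.29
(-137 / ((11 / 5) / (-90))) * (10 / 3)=205500 / 11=18681.82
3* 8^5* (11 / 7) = 1081344 / 7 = 154477.71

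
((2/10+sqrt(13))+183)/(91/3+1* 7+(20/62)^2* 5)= 2883* sqrt(13)/109132+660207/136415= 4.93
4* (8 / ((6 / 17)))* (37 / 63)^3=13777616 / 750141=18.37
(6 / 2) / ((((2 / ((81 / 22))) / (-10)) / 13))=-15795 / 22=-717.95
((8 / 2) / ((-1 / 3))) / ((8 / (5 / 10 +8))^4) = -250563 / 16384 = -15.29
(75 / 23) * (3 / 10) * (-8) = -7.83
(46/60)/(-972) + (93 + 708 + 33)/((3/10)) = 81064777/29160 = 2780.00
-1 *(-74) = 74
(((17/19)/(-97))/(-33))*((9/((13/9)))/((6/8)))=612/263549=0.00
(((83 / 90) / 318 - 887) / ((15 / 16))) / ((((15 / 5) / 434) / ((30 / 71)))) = -88139695504 / 1524015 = -57833.88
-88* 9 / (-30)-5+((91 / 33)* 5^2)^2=25994648 / 5445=4774.04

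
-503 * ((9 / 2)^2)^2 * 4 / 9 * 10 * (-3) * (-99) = -544530195 / 2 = -272265097.50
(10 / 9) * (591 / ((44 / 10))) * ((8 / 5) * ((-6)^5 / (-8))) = 2553120 / 11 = 232101.82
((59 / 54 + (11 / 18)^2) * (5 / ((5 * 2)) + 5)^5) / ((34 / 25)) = 5425.29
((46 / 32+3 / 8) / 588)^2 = 0.00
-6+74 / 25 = -76 / 25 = -3.04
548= 548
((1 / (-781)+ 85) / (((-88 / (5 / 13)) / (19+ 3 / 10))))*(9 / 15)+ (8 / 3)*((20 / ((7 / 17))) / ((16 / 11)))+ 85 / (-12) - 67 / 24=7023896387 / 93813720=74.87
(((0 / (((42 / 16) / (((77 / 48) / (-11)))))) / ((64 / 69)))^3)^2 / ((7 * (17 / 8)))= 0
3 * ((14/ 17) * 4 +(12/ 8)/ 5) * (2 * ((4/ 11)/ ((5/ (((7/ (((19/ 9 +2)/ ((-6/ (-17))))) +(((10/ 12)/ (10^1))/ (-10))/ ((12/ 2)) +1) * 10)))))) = 442615121/ 17643450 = 25.09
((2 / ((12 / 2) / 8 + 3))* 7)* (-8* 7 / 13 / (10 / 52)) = -83.63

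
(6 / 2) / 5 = 3 / 5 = 0.60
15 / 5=3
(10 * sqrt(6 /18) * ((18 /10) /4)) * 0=0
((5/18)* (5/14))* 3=25/84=0.30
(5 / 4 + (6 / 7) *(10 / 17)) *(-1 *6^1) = -2505 / 238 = -10.53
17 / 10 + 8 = 97 / 10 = 9.70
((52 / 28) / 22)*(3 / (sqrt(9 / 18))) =39*sqrt(2) / 154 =0.36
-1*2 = -2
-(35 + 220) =-255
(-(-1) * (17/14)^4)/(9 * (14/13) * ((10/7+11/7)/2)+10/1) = 1085773/12254704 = 0.09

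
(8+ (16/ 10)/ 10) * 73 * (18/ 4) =67014/ 25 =2680.56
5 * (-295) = -1475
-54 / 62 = -27 / 31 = -0.87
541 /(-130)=-541 /130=-4.16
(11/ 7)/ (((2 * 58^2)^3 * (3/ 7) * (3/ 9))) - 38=-11572882533365/ 304549540352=-38.00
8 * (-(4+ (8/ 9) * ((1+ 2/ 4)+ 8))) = -896/ 9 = -99.56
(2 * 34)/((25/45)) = 612/5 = 122.40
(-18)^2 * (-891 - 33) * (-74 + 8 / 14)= 21982752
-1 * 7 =-7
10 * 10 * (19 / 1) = 1900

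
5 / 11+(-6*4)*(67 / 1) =-1607.55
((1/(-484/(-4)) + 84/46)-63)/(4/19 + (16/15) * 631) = -12128460/133503293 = -0.09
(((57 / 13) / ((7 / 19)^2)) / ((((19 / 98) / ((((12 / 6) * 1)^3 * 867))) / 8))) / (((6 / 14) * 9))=93478784 / 39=2396891.90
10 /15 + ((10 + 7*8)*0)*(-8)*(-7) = 2 /3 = 0.67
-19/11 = -1.73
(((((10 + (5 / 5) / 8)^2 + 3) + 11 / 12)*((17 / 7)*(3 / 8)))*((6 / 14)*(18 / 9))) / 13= 1042185 / 163072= 6.39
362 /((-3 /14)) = -5068 /3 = -1689.33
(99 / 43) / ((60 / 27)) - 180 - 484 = -570149 / 860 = -662.96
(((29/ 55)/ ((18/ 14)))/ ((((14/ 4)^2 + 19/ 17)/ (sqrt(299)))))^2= 56974574384/ 202459502025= 0.28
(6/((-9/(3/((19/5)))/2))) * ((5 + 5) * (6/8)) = -150/19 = -7.89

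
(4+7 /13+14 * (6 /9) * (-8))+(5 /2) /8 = -43565 /624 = -69.82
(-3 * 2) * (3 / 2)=-9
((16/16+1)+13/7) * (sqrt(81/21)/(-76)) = -81 * sqrt(21)/3724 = -0.10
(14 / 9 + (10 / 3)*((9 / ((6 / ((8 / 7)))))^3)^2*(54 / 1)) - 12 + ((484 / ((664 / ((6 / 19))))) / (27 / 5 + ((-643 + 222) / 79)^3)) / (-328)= 898155080046504753085073 / 197048715515643674592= 4558.04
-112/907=-0.12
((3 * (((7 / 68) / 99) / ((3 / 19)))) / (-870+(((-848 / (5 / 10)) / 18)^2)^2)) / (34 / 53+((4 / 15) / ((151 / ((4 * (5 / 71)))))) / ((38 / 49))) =3140256986937 / 8044579206005386284592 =0.00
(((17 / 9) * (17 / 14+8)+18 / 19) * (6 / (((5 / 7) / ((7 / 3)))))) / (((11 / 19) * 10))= 20503 / 330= 62.13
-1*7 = -7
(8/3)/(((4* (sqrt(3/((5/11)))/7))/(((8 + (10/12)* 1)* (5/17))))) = 1855* sqrt(165)/5049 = 4.72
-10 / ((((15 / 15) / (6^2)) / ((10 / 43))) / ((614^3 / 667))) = -833311958400 / 28681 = -29054494.56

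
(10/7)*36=360/7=51.43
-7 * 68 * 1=-476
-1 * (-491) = 491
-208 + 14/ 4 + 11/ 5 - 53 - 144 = -3993/ 10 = -399.30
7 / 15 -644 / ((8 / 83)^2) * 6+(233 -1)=-49882909 / 120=-415690.91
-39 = -39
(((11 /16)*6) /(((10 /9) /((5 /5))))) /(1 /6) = 891 /40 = 22.28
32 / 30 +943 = 14161 / 15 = 944.07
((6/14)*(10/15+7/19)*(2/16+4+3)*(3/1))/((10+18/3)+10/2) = 177/392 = 0.45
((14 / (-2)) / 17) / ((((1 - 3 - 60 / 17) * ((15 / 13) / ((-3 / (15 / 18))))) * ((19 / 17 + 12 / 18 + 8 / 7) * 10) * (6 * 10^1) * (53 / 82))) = -1331967 / 6507737500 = -0.00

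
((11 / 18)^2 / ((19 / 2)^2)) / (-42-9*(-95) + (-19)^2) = 121 / 34328934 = 0.00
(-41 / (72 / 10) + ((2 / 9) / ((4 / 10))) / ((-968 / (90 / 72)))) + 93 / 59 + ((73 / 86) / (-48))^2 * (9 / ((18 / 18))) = -166908671783 / 40550433792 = -4.12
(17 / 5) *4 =68 / 5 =13.60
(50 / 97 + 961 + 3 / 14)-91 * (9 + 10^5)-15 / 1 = -12357626543 / 1358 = -9099872.27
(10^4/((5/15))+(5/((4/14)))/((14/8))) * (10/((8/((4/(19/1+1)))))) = 7502.50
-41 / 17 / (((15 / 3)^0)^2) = -41 / 17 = -2.41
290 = 290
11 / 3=3.67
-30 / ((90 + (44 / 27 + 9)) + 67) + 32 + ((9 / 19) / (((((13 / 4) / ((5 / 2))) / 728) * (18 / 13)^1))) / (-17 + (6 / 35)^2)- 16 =4051145773 / 893864633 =4.53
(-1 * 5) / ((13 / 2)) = -10 / 13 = -0.77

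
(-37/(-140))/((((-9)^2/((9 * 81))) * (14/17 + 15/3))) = 629/1540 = 0.41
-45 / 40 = -9 / 8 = -1.12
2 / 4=1 / 2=0.50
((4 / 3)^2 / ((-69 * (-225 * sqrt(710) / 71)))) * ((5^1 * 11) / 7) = 88 * sqrt(710) / 978075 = 0.00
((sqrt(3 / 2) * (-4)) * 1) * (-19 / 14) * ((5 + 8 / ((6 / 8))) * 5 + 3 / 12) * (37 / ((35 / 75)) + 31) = 3457981 * sqrt(6) / 147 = 57621.01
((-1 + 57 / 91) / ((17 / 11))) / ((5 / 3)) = -66 / 455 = -0.15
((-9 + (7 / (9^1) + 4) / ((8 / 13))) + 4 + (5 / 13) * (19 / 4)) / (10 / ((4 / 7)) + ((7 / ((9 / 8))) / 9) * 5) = 0.22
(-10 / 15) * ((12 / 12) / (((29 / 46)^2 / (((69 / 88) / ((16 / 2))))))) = -0.16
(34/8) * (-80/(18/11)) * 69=-43010/3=-14336.67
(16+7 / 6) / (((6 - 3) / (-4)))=-206 / 9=-22.89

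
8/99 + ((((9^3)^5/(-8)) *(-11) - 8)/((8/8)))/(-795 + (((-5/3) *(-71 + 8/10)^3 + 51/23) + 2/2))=11720352696413838709/23837660352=491673785.23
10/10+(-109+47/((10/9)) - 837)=-9027/10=-902.70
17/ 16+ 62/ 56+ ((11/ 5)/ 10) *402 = 253707/ 2800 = 90.61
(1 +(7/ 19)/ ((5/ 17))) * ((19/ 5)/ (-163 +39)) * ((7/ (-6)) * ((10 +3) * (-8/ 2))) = -9737/ 2325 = -4.19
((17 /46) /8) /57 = 17 /20976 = 0.00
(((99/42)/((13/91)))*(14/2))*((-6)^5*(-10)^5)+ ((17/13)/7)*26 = 628689600034/7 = 89812800004.86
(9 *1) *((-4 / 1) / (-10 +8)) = 18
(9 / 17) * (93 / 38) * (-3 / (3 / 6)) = -2511 / 323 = -7.77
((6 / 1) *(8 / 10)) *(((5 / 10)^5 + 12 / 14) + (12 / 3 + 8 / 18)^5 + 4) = 4600451731 / 551124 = 8347.40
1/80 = 0.01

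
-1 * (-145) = 145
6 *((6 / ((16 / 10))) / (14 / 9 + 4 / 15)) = 2025 / 164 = 12.35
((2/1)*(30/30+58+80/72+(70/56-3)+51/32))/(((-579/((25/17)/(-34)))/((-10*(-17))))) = 2158375/1417392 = 1.52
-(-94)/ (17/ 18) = 1692/ 17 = 99.53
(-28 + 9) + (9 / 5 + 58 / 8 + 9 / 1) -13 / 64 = -369 / 320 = -1.15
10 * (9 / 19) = 90 / 19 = 4.74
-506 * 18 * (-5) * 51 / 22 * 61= 6439770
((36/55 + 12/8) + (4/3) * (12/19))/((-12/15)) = -6263/1672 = -3.75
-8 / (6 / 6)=-8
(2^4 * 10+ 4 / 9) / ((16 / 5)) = 1805 / 36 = 50.14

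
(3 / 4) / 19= 3 / 76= 0.04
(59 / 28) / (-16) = -59 / 448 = -0.13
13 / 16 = 0.81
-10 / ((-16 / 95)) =475 / 8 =59.38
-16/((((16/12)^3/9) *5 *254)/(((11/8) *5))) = -2673/8128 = -0.33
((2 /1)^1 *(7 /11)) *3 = 42 /11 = 3.82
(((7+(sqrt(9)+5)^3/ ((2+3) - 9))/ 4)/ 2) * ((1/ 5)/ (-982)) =121/ 39280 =0.00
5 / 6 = 0.83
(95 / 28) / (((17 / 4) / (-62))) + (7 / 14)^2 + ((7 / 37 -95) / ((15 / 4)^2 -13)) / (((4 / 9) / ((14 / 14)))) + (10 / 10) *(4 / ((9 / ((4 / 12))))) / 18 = -1069986359 / 4279716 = -250.01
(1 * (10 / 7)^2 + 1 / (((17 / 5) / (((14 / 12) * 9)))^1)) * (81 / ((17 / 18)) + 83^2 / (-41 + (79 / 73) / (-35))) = -1250780723935 / 2969108548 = -421.26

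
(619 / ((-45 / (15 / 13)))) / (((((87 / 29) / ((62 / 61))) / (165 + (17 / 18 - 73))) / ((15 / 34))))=-160515985 / 727974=-220.50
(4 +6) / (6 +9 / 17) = 170 / 111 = 1.53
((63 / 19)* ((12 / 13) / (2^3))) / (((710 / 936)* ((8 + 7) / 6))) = 6804 / 33725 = 0.20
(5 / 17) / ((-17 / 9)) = -45 / 289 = -0.16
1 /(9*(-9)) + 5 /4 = 401 /324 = 1.24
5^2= 25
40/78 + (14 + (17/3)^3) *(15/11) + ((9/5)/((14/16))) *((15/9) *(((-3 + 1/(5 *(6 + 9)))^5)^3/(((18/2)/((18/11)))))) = -5329318452481588255545410490040665881/636991641484200954437255859375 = -8366386.79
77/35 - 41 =-194/5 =-38.80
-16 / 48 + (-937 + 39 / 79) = -222031 / 237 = -936.84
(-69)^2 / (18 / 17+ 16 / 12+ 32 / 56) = 3213 / 2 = 1606.50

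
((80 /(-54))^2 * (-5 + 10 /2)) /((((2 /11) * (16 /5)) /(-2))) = 0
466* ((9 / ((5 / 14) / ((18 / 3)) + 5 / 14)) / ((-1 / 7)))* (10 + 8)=-6341328 / 5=-1268265.60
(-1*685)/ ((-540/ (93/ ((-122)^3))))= -4247/ 65370528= -0.00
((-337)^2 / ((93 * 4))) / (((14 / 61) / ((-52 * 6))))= -90060217 / 217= -415024.04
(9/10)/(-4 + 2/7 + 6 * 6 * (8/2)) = 0.01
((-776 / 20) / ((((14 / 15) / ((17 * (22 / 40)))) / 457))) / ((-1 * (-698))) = -24868569 / 97720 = -254.49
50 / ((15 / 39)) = 130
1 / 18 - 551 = -9917 / 18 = -550.94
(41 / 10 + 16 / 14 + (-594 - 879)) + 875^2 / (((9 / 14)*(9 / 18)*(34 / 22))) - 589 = 16484847131 / 10710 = 1539201.41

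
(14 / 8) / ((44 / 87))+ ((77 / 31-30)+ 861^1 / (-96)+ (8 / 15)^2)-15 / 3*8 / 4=-104935757 / 2455200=-42.74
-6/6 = -1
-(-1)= 1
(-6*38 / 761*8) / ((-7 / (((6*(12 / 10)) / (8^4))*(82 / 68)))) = 21033 / 28978880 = 0.00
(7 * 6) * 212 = 8904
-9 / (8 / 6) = -27 / 4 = -6.75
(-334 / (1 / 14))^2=21864976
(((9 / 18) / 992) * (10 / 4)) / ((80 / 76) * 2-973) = -95 / 73197696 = -0.00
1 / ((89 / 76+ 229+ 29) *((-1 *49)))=-76 / 965153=-0.00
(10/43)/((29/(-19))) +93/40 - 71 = -3433109/49880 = -68.83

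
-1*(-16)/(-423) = -16/423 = -0.04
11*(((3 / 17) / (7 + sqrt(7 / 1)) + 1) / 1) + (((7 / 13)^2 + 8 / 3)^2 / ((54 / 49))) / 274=734006425103 / 64656049068 - 11*sqrt(7) / 238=11.23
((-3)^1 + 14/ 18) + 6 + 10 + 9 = 205/ 9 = 22.78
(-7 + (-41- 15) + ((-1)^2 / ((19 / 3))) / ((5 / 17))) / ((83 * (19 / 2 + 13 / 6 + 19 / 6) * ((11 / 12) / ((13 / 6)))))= -925704 / 7719415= -0.12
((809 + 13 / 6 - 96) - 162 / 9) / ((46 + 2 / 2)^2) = 89 / 282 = 0.32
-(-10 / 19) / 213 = 10 / 4047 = 0.00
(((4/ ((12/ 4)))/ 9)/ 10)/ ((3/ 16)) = 32/ 405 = 0.08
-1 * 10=-10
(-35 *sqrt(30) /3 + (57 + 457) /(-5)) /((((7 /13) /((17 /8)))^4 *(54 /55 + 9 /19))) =-27780.64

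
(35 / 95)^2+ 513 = 185242 / 361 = 513.14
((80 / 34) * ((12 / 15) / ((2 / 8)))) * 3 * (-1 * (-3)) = 1152 / 17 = 67.76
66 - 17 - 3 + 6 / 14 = 325 / 7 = 46.43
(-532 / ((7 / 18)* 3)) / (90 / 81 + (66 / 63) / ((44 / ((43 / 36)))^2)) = -1092123648 / 2662969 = -410.12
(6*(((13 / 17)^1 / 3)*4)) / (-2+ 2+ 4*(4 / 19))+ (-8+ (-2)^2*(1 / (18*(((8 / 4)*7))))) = -1541 / 2142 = -0.72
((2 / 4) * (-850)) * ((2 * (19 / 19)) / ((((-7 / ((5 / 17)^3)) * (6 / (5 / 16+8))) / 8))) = 59375 / 1734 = 34.24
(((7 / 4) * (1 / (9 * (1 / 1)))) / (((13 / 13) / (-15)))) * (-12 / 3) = 35 / 3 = 11.67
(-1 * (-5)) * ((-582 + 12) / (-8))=1425 / 4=356.25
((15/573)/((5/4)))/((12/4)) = 4/573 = 0.01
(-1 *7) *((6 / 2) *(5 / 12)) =-35 / 4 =-8.75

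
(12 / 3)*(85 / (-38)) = -170 / 19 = -8.95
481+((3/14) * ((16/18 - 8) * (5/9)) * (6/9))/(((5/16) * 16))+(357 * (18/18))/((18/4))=317645/567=560.22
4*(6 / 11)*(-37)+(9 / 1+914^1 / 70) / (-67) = -2090852 / 25795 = -81.06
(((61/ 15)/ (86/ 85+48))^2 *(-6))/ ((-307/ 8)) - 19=-75921917135/ 3996116769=-19.00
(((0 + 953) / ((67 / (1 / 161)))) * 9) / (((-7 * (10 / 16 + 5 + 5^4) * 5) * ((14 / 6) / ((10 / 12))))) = -34308 / 2666600335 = -0.00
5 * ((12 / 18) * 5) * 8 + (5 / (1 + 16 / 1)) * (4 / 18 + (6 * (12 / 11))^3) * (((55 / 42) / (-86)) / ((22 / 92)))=23552072675 / 183889629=128.08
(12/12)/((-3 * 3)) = -1/9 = -0.11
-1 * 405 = -405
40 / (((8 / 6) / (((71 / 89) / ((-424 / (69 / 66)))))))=-24495 / 415096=-0.06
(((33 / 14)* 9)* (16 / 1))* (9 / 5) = 21384 / 35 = 610.97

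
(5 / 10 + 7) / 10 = 3 / 4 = 0.75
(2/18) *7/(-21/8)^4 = 4096/250047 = 0.02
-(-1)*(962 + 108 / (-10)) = 951.20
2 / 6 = 1 / 3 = 0.33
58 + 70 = 128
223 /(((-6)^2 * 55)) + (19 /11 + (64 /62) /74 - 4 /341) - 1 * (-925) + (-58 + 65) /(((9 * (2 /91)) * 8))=8459841389 /9084240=931.27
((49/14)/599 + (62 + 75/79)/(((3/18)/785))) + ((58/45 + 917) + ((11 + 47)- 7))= 1266852884941/4258890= 297460.81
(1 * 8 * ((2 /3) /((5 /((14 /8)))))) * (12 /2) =56 /5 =11.20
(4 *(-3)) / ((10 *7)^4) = -3 / 6002500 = -0.00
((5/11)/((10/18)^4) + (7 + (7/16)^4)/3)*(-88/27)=-1924030463/82944000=-23.20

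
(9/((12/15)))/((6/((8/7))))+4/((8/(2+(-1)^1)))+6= 121/14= 8.64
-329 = -329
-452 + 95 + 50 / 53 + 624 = 14201 / 53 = 267.94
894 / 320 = 447 / 160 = 2.79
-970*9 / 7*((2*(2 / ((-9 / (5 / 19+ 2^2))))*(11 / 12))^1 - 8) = 1615050 / 133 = 12143.23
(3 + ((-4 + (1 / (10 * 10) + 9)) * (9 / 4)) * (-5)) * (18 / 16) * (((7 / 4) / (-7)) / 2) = 38421 / 5120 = 7.50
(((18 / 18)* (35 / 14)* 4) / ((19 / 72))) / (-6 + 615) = 240 / 3857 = 0.06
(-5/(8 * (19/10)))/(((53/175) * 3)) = -4375/12084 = -0.36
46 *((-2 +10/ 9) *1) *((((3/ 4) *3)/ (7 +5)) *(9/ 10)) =-69/ 10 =-6.90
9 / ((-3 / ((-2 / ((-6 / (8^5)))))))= -32768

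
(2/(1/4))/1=8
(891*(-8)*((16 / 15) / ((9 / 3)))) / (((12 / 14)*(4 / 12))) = -44352 / 5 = -8870.40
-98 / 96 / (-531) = 49 / 25488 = 0.00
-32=-32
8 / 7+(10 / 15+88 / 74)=2330 / 777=3.00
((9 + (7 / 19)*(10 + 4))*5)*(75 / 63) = 33625 / 399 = 84.27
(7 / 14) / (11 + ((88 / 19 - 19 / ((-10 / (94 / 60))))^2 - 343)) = -16245000 / 8905983311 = -0.00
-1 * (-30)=30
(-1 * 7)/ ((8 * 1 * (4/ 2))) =-7/ 16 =-0.44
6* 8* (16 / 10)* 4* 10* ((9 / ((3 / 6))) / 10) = 27648 / 5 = 5529.60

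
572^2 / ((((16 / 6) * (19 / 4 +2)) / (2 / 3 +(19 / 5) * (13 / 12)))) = 11737726 / 135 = 86946.12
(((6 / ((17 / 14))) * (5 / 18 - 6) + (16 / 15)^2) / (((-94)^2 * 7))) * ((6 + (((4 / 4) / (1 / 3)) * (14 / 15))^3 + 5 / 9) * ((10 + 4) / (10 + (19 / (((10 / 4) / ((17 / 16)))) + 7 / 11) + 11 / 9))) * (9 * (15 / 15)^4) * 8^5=-4799589546459136 / 1852700725625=-2590.59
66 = 66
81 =81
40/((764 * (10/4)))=0.02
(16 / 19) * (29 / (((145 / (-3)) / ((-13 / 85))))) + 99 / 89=854961 / 718675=1.19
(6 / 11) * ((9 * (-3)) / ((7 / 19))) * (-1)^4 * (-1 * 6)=18468 / 77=239.84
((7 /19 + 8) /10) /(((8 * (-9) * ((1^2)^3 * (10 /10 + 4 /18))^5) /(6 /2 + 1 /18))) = -115911 /8901728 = -0.01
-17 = -17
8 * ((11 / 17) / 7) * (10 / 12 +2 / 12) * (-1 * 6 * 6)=-3168 / 119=-26.62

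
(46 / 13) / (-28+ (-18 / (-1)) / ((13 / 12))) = -23 / 74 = -0.31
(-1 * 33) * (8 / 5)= -264 / 5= -52.80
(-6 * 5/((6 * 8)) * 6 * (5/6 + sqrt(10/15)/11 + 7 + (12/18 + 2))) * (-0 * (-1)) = 0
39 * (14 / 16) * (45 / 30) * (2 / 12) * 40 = 1365 / 4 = 341.25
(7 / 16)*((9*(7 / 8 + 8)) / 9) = 497 / 128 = 3.88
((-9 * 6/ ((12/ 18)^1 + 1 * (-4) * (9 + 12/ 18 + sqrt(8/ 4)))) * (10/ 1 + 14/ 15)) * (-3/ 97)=-84132/ 171205 + 8856 * sqrt(2)/ 171205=-0.42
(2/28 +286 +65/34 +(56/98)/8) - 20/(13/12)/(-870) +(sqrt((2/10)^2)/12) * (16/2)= 387897847/1345890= 288.21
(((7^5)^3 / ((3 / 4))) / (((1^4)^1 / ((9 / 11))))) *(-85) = -4842512740141860 / 11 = -440228430921987.27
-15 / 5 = -3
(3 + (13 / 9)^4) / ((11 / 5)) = 241220 / 72171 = 3.34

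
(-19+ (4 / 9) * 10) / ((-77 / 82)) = 10742 / 693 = 15.50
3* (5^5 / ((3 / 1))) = 3125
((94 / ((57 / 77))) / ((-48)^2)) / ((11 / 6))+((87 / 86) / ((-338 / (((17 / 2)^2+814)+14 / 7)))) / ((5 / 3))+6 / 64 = -585061847 / 397650240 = -1.47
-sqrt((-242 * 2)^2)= -484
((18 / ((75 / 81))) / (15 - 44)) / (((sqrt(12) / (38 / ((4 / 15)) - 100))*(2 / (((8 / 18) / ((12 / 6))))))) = -153*sqrt(3) / 290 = -0.91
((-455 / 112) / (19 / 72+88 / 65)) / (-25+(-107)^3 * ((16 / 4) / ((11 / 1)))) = 0.00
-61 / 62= -0.98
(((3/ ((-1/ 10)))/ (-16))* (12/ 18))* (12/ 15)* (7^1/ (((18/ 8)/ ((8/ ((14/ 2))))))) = 32/ 9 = 3.56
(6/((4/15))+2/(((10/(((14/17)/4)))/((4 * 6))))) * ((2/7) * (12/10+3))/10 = 11979/4250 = 2.82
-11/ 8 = -1.38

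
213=213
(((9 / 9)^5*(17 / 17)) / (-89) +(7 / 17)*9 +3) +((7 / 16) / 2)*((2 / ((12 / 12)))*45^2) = 21608839 / 24208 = 892.63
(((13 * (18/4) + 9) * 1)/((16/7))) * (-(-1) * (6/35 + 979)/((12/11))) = 3392829/128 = 26506.48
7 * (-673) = -4711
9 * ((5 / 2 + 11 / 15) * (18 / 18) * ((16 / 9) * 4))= 3104 / 15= 206.93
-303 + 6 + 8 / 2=-293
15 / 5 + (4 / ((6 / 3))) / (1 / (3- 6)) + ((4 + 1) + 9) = 11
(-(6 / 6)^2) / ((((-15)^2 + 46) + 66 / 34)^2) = -289 / 21529600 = -0.00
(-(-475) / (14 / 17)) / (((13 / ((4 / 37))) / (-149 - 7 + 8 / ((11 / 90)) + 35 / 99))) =-144203350 / 333333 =-432.61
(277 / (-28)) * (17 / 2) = -4709 / 56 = -84.09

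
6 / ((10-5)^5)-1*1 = -3119 / 3125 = -1.00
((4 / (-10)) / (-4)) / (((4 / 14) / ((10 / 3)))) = 7 / 6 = 1.17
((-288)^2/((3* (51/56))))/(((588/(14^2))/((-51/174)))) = -86016/29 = -2966.07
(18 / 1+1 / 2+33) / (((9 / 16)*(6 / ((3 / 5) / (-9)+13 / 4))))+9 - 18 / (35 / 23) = 129692 / 2835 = 45.75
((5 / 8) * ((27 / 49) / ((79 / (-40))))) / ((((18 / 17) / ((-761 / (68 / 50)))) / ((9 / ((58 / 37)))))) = 475149375 / 898072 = 529.08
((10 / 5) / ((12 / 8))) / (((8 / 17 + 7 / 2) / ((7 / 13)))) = 952 / 5265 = 0.18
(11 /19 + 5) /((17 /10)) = 1060 /323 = 3.28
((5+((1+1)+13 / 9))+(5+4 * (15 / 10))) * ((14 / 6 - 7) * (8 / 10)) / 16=-4.54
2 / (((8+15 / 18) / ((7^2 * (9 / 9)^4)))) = 11.09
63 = 63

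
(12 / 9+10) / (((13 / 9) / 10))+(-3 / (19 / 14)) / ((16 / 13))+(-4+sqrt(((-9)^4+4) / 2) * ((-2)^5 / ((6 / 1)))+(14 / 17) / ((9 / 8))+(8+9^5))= 17876774819 / 302328 - 8 * sqrt(13130) / 3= 58824.83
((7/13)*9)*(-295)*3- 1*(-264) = -52323/13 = -4024.85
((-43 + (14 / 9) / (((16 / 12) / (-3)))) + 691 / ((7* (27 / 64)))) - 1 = 70493 / 378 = 186.49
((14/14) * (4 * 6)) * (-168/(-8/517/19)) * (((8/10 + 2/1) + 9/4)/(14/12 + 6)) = 750044988/215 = 3488581.34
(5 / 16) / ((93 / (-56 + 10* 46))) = 505 / 372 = 1.36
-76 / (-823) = 76 / 823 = 0.09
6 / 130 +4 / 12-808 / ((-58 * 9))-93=-91.07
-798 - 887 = -1685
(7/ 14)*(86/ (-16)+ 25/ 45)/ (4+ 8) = -347/ 1728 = -0.20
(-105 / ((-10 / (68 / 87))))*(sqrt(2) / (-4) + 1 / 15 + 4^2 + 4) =71638 / 435 - 119*sqrt(2) / 58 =161.78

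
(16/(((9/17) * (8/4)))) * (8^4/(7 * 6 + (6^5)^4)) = 278528/16452712980283581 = 0.00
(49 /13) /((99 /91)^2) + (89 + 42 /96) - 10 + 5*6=17660959 /156816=112.62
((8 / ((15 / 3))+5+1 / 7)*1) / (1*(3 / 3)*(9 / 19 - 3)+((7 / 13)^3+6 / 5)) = -9851348 / 1709659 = -5.76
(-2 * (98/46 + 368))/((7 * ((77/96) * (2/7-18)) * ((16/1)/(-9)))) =-4.19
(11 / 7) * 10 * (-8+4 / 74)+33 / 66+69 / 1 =-4097 / 74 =-55.36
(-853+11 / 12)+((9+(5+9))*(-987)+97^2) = -14144.08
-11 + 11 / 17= -176 / 17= -10.35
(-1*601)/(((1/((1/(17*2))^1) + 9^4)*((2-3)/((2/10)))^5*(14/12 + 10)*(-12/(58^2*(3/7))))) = -3032646/9665796875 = -0.00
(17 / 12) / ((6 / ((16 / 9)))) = 34 / 81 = 0.42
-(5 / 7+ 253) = -1776 / 7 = -253.71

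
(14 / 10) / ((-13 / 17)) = -119 / 65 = -1.83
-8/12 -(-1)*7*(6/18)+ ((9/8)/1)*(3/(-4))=79/96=0.82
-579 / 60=-193 / 20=-9.65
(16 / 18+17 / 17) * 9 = 17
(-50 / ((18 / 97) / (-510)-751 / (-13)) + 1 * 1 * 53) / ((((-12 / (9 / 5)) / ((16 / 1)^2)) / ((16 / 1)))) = -247921473024 / 7739945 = -32031.43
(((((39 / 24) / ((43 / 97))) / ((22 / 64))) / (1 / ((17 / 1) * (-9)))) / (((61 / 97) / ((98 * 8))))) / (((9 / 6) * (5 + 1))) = -6520963904 / 28853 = -226006.44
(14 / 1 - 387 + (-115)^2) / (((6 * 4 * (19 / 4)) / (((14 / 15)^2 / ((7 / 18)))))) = 119952 / 475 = 252.53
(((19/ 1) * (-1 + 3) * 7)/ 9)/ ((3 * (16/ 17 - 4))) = -2261/ 702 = -3.22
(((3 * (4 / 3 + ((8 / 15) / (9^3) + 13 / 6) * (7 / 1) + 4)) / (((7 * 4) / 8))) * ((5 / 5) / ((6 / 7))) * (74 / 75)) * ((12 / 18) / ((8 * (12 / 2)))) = 16592539 / 59049000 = 0.28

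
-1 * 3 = -3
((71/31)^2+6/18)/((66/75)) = 201050/31713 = 6.34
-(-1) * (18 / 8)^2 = 81 / 16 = 5.06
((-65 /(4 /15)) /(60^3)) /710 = -13 /8179200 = -0.00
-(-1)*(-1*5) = -5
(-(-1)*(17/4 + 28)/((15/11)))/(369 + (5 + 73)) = 473/8940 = 0.05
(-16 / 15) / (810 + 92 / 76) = -0.00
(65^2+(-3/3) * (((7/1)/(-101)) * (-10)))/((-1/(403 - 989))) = 250019830/101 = 2475443.86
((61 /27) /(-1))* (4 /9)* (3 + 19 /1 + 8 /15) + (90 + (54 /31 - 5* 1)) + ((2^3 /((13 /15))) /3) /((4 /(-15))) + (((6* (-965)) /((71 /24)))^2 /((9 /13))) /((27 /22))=33384664332331759 /7404901335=4508454.98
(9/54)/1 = 1/6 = 0.17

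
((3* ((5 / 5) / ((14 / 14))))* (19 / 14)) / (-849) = -19 / 3962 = -0.00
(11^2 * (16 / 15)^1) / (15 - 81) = -88 / 45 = -1.96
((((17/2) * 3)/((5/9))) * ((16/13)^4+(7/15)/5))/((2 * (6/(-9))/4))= -2347843293/7140250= -328.82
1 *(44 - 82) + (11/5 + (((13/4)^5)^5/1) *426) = 7515076665833058981281075358197/2814749767106560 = 2669891566793956.98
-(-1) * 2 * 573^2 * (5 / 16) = 1641645 / 8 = 205205.62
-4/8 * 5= -5/2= -2.50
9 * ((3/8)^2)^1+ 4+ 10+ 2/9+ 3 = 10649/576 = 18.49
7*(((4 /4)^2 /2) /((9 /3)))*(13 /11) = 91 /66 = 1.38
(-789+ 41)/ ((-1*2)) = 374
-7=-7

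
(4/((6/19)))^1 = 38/3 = 12.67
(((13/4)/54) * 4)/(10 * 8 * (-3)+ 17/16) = -104/103221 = -0.00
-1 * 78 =-78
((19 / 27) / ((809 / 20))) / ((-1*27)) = -0.00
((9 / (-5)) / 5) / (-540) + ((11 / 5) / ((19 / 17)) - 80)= -2223881 / 28500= -78.03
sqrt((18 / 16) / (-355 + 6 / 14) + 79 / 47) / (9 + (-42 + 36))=sqrt(91320425801) / 699924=0.43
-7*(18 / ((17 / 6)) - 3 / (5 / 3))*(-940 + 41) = 2435391 / 85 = 28651.66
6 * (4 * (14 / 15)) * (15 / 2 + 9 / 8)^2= 33327 / 20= 1666.35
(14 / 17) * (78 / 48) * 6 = 273 / 34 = 8.03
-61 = -61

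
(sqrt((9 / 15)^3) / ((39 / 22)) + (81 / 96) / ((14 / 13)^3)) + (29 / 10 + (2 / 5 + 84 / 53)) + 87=22 *sqrt(15) / 325 + 2153800431 / 23269120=92.82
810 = 810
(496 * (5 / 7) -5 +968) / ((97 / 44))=405724 / 679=597.53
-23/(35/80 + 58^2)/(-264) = 46/1776423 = 0.00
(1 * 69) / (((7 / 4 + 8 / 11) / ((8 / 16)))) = 1518 / 109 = 13.93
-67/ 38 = -1.76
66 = 66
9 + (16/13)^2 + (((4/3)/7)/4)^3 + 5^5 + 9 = 4921508572/1565109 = 3144.51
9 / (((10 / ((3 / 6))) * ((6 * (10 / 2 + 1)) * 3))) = 1 / 240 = 0.00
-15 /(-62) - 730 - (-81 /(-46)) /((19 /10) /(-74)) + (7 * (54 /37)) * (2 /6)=-659401381 /1002478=-657.77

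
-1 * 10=-10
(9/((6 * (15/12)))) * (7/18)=7/15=0.47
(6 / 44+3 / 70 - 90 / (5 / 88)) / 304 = -609771 / 117040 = -5.21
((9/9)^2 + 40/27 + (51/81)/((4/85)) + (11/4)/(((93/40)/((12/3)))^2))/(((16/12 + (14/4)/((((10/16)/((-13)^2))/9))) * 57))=461295/9332832224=0.00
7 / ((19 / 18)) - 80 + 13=-1147 / 19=-60.37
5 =5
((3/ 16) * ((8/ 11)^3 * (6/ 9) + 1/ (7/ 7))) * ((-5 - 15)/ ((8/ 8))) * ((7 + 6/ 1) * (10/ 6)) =-102.09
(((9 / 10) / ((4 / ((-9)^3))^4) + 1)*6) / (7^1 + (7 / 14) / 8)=7625597492667 / 9040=843539545.65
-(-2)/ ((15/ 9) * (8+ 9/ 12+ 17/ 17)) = 8/ 65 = 0.12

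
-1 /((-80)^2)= -1 /6400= -0.00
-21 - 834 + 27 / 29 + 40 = -23608 / 29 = -814.07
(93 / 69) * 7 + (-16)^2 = 6105 / 23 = 265.43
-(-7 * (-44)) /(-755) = 308 /755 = 0.41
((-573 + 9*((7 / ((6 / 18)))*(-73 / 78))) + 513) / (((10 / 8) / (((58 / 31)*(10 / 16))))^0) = -236.88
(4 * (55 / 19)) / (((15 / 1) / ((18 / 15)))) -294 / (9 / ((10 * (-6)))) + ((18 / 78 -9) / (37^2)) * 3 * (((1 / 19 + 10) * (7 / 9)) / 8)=13261343129 / 6762860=1960.91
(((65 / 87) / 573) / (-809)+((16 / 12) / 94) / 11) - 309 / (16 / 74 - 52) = 238433276129315 / 39949232860548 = 5.97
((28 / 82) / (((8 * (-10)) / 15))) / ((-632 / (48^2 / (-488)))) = -189 / 395158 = -0.00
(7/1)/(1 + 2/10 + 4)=35/26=1.35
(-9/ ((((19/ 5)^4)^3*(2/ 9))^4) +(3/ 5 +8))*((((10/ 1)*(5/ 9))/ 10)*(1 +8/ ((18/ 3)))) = 115573781670089408639107161561852025266105213617290850047853025781/ 10367083405622637984238849037927123756158230164197118576195528112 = 11.15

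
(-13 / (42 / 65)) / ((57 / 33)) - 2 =-10891 / 798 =-13.65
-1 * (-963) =963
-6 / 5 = -1.20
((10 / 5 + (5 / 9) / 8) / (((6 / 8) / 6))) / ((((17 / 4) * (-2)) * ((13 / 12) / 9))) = -3576 / 221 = -16.18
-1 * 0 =0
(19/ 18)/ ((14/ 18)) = 19/ 14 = 1.36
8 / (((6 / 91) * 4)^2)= 8281 / 72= 115.01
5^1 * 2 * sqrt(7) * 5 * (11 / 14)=275 * sqrt(7) / 7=103.94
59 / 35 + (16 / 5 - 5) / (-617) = 36466 / 21595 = 1.69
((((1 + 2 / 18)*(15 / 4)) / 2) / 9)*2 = 25 / 54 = 0.46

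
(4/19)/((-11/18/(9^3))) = -52488/209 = -251.14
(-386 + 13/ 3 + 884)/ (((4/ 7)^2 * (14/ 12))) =1318.62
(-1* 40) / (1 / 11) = -440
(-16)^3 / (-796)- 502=-98874 / 199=-496.85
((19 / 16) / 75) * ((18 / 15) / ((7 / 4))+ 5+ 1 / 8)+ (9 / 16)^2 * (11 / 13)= 3142613 / 8736000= 0.36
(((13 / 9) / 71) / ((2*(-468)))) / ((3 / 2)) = -1 / 69012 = -0.00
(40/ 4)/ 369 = 0.03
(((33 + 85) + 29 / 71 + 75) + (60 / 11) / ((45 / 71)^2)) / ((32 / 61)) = 83202719 / 210870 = 394.57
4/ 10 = 2/ 5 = 0.40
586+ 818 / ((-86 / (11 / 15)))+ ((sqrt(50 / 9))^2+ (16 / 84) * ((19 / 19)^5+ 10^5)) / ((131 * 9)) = 9504846319 / 15969555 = 595.19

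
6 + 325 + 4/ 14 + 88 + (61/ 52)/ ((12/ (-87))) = 598097/ 1456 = 410.78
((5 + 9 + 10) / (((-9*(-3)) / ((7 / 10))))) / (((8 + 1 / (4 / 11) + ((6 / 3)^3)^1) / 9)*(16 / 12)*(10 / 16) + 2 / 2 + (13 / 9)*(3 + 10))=224 / 7745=0.03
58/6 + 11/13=10.51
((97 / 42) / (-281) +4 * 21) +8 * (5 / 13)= 13358603 / 153426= 87.07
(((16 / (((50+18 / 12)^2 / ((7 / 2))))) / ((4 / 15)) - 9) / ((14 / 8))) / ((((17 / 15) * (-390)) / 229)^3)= 1136542727949 / 1603168998886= 0.71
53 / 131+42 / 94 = 5242 / 6157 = 0.85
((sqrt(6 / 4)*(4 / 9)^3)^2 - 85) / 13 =-15055447 / 2302911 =-6.54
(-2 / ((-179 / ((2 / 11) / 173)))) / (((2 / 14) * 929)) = 28 / 316451773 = 0.00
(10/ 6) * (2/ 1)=10/ 3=3.33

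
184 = 184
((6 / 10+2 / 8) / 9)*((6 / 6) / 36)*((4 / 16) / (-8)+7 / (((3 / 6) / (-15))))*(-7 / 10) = 799799 / 2073600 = 0.39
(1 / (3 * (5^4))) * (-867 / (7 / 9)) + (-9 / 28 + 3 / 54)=-135511 / 157500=-0.86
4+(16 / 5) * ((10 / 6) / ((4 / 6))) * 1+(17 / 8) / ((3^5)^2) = 12.00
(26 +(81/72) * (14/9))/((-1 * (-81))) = 37/108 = 0.34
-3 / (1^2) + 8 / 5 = -1.40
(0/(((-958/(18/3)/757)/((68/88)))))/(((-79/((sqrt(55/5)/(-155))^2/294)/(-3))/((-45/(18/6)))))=0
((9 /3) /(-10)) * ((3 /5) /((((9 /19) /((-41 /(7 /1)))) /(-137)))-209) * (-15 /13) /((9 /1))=42389 /1365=31.05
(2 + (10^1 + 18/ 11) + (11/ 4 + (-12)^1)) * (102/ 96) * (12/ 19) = 9843/ 3344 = 2.94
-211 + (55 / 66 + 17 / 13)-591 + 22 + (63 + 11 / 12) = -37125 / 52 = -713.94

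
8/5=1.60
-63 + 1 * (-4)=-67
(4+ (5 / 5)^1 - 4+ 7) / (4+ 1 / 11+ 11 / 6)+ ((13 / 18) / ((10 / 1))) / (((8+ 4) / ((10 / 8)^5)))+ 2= 582678955 / 172965888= 3.37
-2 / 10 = -1 / 5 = -0.20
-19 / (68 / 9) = -171 / 68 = -2.51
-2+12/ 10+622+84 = 3526/ 5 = 705.20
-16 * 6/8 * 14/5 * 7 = -1176/5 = -235.20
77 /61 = 1.26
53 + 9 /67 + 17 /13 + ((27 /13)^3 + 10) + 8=11982154 /147199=81.40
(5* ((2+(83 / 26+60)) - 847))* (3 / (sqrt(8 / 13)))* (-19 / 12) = 1931065* sqrt(26) / 416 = 23669.56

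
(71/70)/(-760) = -71/53200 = -0.00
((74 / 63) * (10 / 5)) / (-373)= -148 / 23499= -0.01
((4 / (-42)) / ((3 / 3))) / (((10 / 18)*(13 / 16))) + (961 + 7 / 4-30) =1697221 / 1820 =932.54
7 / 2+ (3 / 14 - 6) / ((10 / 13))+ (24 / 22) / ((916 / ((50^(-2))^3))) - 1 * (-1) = -832450781249979 / 275515625000000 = -3.02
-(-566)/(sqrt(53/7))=566 * sqrt(371)/53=205.70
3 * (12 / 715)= 36 / 715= 0.05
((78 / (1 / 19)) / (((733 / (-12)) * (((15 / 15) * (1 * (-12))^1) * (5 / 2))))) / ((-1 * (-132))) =247 / 40315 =0.01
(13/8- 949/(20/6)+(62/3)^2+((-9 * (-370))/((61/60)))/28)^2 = 1609873665879361/23629838400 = 68128.85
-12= -12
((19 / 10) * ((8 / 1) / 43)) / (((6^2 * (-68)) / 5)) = -19 / 26316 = -0.00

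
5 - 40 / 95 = 87 / 19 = 4.58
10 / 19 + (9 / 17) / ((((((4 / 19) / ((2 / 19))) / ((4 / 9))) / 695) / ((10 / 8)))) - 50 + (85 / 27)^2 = 29500735 / 470934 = 62.64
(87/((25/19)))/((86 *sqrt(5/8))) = 1653 *sqrt(10)/5375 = 0.97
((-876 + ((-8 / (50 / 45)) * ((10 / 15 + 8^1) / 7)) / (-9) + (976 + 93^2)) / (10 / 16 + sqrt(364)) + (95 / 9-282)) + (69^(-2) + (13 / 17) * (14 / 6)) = -1251199402091 / 4394798163 + 117599872 * sqrt(91) / 2443455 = 174.42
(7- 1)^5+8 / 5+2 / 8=155557 / 20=7777.85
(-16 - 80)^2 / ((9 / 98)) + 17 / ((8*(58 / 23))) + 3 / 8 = 46563893 / 464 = 100353.22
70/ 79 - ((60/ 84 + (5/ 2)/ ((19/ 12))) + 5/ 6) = -141245/ 63042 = -2.24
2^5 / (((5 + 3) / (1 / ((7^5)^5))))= 4 / 1341068619663964900807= 0.00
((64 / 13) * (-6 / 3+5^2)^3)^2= 606355001344 / 169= 3587899416.24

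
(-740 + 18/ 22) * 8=-65048/ 11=-5913.45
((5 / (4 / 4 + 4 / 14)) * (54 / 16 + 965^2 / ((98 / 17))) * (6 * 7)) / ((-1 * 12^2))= -316623115 / 1728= -183230.97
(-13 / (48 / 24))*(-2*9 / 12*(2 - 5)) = -117 / 4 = -29.25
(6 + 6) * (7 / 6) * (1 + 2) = 42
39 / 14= 2.79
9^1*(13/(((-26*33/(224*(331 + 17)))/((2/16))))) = -14616/11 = -1328.73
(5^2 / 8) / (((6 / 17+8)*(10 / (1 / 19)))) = 85 / 43168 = 0.00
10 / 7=1.43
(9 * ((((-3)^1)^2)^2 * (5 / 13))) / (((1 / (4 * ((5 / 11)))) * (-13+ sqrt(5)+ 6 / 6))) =-874800 / 19877- 72900 * sqrt(5) / 19877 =-52.21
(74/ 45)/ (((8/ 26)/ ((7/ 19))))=3367/ 1710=1.97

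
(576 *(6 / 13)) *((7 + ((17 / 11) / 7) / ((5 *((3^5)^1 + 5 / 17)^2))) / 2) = 1244754314091 / 1337781445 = 930.46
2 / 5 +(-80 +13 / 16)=-78.79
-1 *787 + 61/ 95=-74704/ 95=-786.36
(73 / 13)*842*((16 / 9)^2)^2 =4028235776 / 85293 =47228.21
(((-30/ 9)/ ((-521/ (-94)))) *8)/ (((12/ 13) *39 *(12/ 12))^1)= -1880/ 14067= -0.13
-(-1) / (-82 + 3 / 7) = -7 / 571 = -0.01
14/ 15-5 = -61/ 15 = -4.07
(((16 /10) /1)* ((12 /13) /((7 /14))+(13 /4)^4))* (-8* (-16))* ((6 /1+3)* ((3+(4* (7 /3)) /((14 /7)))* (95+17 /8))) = 20235529881 /130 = 155657922.16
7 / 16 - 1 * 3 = -41 / 16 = -2.56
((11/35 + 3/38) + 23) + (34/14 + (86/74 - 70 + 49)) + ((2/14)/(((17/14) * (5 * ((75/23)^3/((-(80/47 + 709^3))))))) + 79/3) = -4011209948879383679/16587614531250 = -241819.58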